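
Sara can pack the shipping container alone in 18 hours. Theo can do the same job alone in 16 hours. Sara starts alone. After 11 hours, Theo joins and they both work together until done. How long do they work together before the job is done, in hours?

56/17 hours

In the first 11 hours Sara alone does 11/18 of the job, leaving 7/18.
Once everyone is working, combined rate: 1/18 + 1/16 = (8 + 9)/144 = 17/144 per hour.
Remaining 7/18 at 17/144 per hour takes 56/17 hours.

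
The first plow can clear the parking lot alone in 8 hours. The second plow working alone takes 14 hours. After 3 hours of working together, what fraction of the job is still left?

23/56

Combined rate: 1/8 + 1/14 = (7 + 4)/56 = 11/56 per hour.
In 3 hours they complete 3·11/56 = 33/56 of the job.
So 23/56 remains.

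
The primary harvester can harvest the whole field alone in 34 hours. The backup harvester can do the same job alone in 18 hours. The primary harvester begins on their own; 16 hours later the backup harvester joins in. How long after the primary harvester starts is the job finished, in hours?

289/13 hours

In the first 16 hours the primary harvester alone does 16/34 = 8/17 of the job, leaving 9/17.
Once everyone is working, combined rate: 1/34 + 1/18 = (9 + 17)/306 = 26/306 = 13/153 per hour.
Remaining 9/17 at 13/153 per hour takes 81/13 hours.
Total from the start = 16 + 81/13 = 289/13 hours.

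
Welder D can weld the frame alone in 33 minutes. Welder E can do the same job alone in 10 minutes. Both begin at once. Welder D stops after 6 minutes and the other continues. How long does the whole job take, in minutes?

In the first 6 minutes the combined rate is 43/330, so 43/55 of the job is done, leaving 12/55.
After Welder D leaves the rate is 1/10 per minute; the remaining 12/55 takes 24/11 minutes.
Total = 6 + 24/11 = 90/11 minutes.

90/11 minutes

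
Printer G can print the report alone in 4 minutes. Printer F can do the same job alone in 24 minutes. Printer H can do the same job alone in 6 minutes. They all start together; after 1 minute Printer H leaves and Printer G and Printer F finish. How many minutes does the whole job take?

In the first 1 minute the combined rate is 11/24, so 11/24 of the job is done, leaving 13/24.
After Printer H leaves the rate is 7/24 per minute; the remaining 13/24 takes 13/7 minutes.
Total = 1 + 13/7 = 20/7 minutes.

20/7 minutes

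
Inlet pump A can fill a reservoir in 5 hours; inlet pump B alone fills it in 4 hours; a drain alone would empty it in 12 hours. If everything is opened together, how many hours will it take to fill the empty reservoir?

Net rate = 1/5 + 1/4 − 1/12 = (12 + 15 − 5)/60 = 22/60 = 11/30 per hour.
Filling time = 1 ÷ (11/30) = 30/11 hours.

30/11 hours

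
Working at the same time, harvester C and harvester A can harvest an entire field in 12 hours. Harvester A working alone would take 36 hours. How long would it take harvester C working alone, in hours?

Combined rate is 1/12 per hour.
Known contribution: 1/36 per hour.
So harvester C's rate is 1/12 − 1/36 = 1/18, meaning 18 hours alone.

18 hours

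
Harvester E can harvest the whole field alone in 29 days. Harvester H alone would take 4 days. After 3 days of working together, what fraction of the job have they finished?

99/116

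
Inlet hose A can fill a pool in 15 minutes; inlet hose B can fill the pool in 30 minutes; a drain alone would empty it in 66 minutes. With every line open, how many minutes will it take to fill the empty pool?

Net rate = 1/15 + 1/30 − 1/66 = (22 + 11 − 5)/330 = 28/330 = 14/165 per minute.
Filling time = 1 ÷ (14/165) = 165/14 minutes.

165/14 minutes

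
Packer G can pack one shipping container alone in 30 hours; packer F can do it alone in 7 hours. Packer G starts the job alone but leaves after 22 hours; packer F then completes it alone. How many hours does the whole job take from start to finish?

358/15 hours

In 22 hours packer G does 22/30 = 11/15 of the job, leaving 4/15.
Packer F works at 1/7 per hour, so finishing takes 4/15 ÷ 1/7 = 28/15 hours.
Total time = 22 + 28/15 = 358/15 hours.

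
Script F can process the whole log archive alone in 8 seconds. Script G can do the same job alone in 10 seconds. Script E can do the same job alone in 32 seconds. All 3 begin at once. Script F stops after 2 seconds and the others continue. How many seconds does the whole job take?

In the first 2 seconds the combined rate is 41/160, so 41/80 of the job is done, leaving 39/80.
After script F leaves the rate is 21/160 per second; the remaining 39/80 takes 26/7 seconds.
Total = 2 + 26/7 = 40/7 seconds.

40/7 seconds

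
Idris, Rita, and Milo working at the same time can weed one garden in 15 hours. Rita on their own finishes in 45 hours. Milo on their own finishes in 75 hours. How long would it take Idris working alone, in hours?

225/7 hours

Combined rate is 1/15 per hour.
Known contribution: 1/45 + 1/75 = (5 + 3)/225 = 8/225 per hour.
So Idris's rate is 1/15 − 8/225 = 7/225, meaning 225/7 hours alone.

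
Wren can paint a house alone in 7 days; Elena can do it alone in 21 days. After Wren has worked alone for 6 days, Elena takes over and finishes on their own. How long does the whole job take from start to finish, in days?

In 6 days Wren does 6/7 of the job, leaving 1/7.
Elena works at 1/21 per day, so finishing takes 1/7 ÷ 1/21 = 3 days.
Total time = 6 + 3 = 9 days.

9 days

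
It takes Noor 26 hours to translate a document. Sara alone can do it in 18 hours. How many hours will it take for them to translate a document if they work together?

117/11 hours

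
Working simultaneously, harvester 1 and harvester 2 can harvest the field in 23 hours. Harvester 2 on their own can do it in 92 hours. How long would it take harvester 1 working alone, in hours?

92/3 hours

Combined rate is 1/23 per hour.
Known contribution: 1/92 per hour.
So harvester 1's rate is 1/23 − 1/92 = 3/92, meaning 92/3 hours alone.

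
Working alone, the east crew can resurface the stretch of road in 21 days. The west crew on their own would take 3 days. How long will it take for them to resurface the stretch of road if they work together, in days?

21/8 days

With two workers the combined time is the product over the sum: 21·3/(21+3) = 63/24 = 21/8 days.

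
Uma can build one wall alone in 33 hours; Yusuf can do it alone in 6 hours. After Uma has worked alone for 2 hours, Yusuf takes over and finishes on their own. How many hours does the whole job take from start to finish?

In 2 hours Uma does 2/33 of the job, leaving 31/33.
Yusuf works at 1/6 per hour, so finishing takes 31/33 ÷ 1/6 = 62/11 hours.
Total time = 2 + 62/11 = 84/11 hours.

84/11 hours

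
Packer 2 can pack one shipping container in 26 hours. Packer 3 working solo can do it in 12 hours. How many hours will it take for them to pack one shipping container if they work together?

Combined rate: 1/26 + 1/12 = (6 + 13)/156 = 19/156 per hour.
Time = 1 ÷ (19/156) = 156/19 hours.

156/19 hours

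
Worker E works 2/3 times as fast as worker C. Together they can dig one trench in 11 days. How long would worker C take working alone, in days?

55/3 days

Let worker C's rate be r; then worker E's rate is (2/3)r, so together (2/3 + 1)r = (5/3)r = 1/11.
Thus r = 3/55 per day.
Worker C alone: 55/3 days; worker E alone: 55/2 days.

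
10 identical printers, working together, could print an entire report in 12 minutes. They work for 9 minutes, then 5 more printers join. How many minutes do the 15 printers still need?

2 minutes

One printer does 1/120 of the job per minute.
After 9 minutes with 10 printers, 3/4 is done (1/4 left).
With 15 printers the rate is 15/120 = 1/8, so the rest takes 1/4 ÷ 1/8 = 2 minutes.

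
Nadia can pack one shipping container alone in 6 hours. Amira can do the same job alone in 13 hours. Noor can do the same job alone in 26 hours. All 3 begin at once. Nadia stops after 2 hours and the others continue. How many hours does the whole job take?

In the first 2 hours the combined rate is 11/39, so 22/39 of the job is done, leaving 17/39.
After Nadia leaves the rate is 3/26 per hour; the remaining 17/39 takes 34/9 hours.
Total = 2 + 34/9 = 52/9 hours.

52/9 hours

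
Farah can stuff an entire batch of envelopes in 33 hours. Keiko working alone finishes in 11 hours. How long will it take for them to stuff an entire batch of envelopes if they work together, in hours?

Combined rate: 1/33 + 1/11 = (1 + 3)/33 = 4/33 per hour.
Time = 1 ÷ (4/33) = 33/4 hours.

33/4 hours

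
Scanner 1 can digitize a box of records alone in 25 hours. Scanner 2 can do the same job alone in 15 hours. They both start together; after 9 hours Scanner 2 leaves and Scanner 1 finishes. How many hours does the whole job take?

In the first 9 hours the combined rate is 8/75, so 24/25 of the job is done, leaving 1/25.
After Scanner 2 leaves the rate is 1/25 per hour; the remaining 1/25 takes 1 hour.
Total = 9 + 1 = 10 hours.

10 hours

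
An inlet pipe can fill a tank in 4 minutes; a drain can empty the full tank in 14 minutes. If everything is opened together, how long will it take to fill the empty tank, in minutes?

Net rate = 1/4 − 1/14 = (7 − 2)/28 = 5/28 per minute.
Filling time = 1 ÷ (5/28) = 28/5 minutes.

28/5 minutes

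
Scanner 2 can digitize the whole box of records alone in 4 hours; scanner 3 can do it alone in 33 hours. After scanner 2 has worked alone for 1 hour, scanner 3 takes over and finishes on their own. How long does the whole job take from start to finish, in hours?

103/4 hours

In 1 hour scanner 2 does 1/4 of the job, leaving 3/4.
Scanner 3 works at 1/33 per hour, so finishing takes 3/4 ÷ 1/33 = 99/4 hours.
Total time = 1 + 99/4 = 103/4 hours.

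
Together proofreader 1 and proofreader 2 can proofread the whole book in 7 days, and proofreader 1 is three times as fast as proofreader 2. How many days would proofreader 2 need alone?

Let proofreader 2's rate be r; then proofreader 1's rate is 3r, so together (3 + 1)r = 4r = 1/7.
Thus r = 1/28 per day.
Proofreader 2 alone: 28 days; proofreader 1 alone: 28/3 days.

28 days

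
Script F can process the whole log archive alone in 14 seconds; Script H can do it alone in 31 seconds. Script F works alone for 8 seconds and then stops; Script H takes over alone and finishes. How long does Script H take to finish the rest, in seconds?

In 8 seconds Script F does 8/14 = 4/7 of the job, leaving 3/7.
Script H works at 1/31 per second, so finishing takes 3/7 ÷ 1/31 = 93/7 seconds.

93/7 seconds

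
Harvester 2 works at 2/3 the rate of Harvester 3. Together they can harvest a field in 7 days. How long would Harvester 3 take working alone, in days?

35/3 days

Let Harvester 3's rate be r; then Harvester 2's rate is (2/3)r, so together (2/3 + 1)r = (5/3)r = 1/7.
Thus r = 3/35 per day.
Harvester 3 alone: 35/3 days; Harvester 2 alone: 35/2 days.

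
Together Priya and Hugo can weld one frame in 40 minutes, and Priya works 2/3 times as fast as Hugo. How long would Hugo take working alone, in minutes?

200/3 minutes

Let Hugo's rate be r; then Priya's rate is (2/3)r, so together (2/3 + 1)r = (5/3)r = 1/40.
Thus r = 3/200 per minute.
Hugo alone: 200/3 minutes; Priya alone: 100 minutes.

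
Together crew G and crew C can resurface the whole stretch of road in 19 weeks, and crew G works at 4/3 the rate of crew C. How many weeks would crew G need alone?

Let crew C's rate be r; then crew G's rate is (4/3)r, so together (4/3 + 1)r = (7/3)r = 1/19.
Thus r = 3/133 per week.
Crew C alone: 133/3 weeks; crew G alone: 133/4 weeks.

133/4 weeks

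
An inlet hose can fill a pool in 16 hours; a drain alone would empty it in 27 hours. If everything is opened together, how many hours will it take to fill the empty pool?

Net rate = 1/16 − 1/27 = (27 − 16)/432 = 11/432 per hour.
Filling time = 1 ÷ (11/432) = 432/11 hours.

432/11 hours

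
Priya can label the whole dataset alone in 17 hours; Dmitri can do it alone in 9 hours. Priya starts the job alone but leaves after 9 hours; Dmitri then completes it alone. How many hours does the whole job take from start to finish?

In 9 hours Priya does 9/17 of the job, leaving 8/17.
Dmitri works at 1/9 per hour, so finishing takes 8/17 ÷ 1/9 = 72/17 hours.
Total time = 9 + 72/17 = 225/17 hours.

225/17 hours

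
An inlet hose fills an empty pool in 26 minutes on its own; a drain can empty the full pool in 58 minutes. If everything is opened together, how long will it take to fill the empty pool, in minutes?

377/8 minutes

Net rate = 1/26 − 1/58 = (29 − 13)/754 = 16/754 = 8/377 per minute.
Filling time = 1 ÷ (8/377) = 377/8 minutes.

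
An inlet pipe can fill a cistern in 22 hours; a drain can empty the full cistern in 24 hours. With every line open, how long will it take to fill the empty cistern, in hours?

Net rate = 1/22 − 1/24 = (12 − 11)/264 = 1/264 per hour.
Filling time = 1 ÷ (1/264) = 264 hours.

264 hours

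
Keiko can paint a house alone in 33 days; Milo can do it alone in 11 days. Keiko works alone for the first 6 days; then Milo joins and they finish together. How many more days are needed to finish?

In 6 days Keiko does 6/33 = 2/11 of the job, leaving 9/11.
Keiko and Milo together work at 4/33 per day, so finishing takes 9/11 ÷ 4/33 = 27/4 days.

27/4 days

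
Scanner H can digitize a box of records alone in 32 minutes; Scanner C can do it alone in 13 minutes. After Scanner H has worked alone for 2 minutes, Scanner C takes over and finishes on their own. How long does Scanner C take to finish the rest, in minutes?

195/16 minutes

In 2 minutes Scanner H does 2/32 = 1/16 of the job, leaving 15/16.
Scanner C works at 1/13 per minute, so finishing takes 15/16 ÷ 1/13 = 195/16 minutes.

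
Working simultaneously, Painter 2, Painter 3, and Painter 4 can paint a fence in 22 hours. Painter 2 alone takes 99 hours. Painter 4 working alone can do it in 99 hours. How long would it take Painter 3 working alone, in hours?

198/5 hours

Combined rate is 1/22 per hour.
Known contribution: 1/99 + 1/99 = (1 + 1)/99 = 2/99 per hour.
So Painter 3's rate is 1/22 − 2/99 = 5/198, meaning 198/5 hours alone.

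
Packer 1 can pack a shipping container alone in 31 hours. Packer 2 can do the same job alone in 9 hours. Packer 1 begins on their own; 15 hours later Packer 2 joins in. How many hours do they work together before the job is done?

In the first 15 hours Packer 1 alone does 15/31 of the job, leaving 16/31.
Once everyone is working, combined rate: 1/31 + 1/9 = (9 + 31)/279 = 40/279 per hour.
Remaining 16/31 at 40/279 per hour takes 18/5 hours.

18/5 hours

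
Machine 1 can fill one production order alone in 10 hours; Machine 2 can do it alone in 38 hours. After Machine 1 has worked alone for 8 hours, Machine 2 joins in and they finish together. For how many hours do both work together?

In 8 hours Machine 1 does 8/10 = 4/5 of the job, leaving 1/5.
Machine 1 and Machine 2 together work at 12/95 per hour, so finishing takes 1/5 ÷ 12/95 = 19/12 hours.

19/12 hours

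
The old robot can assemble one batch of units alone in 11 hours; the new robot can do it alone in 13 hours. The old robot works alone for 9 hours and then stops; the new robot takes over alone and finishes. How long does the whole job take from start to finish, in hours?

125/11 hours

In 9 hours the old robot does 9/11 of the job, leaving 2/11.
The new robot works at 1/13 per hour, so finishing takes 2/11 ÷ 1/13 = 26/11 hours.
Total time = 9 + 26/11 = 125/11 hours.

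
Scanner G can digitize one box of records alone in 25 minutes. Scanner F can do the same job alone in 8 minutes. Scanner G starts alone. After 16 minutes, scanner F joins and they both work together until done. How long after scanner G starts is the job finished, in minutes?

200/11 minutes

In the first 16 minutes scanner G alone does 16/25 of the job, leaving 9/25.
Once everyone is working, combined rate: 1/25 + 1/8 = (8 + 25)/200 = 33/200 per minute.
Remaining 9/25 at 33/200 per minute takes 24/11 minutes.
Total from the start = 16 + 24/11 = 200/11 minutes.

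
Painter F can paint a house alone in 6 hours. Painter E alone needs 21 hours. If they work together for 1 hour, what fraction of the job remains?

Combined rate: 1/6 + 1/21 = (7 + 2)/42 = 9/42 = 3/14 per hour.
In 1 hour they complete 1·3/14 = 3/14 of the job.
So 11/14 remains.

11/14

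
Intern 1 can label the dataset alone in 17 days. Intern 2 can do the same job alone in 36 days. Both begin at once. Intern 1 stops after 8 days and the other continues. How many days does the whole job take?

In the first 8 days the combined rate is 53/612, so 106/153 of the job is done, leaving 47/153.
After Intern 1 leaves the rate is 1/36 per day; the remaining 47/153 takes 188/17 days.
Total = 8 + 188/17 = 324/17 days.

324/17 days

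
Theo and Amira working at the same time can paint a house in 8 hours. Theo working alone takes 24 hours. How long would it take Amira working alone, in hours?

Combined rate is 1/8 per hour.
Known contribution: 1/24 per hour.
So Amira's rate is 1/8 − 1/24 = 1/12, meaning 12 hours alone.

12 hours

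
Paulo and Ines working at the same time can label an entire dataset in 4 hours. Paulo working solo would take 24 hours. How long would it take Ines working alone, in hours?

24/5 hours

Combined rate is 1/4 per hour.
Known contribution: 1/24 per hour.
So Ines's rate is 1/4 − 1/24 = 5/24, meaning 24/5 hours alone.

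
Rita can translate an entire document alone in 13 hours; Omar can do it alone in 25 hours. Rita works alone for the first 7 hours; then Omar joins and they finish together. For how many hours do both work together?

In 7 hours Rita does 7/13 of the job, leaving 6/13.
Rita and Omar together work at 38/325 per hour, so finishing takes 6/13 ÷ 38/325 = 75/19 hours.

75/19 hours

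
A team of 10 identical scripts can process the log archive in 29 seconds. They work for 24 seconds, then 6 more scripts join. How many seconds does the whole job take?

One script does 1/290 of the job per second.
After 24 seconds with 10 scripts, 24/29 is done (5/29 left).
With 16 scripts the rate is 16/290 = 8/145, so the rest takes 5/29 ÷ 8/145 = 25/8 seconds.
Total = 24 + 25/8 = 217/8 seconds.

217/8 seconds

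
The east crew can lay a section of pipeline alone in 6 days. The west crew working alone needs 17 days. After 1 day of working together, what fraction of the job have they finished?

23/102

Combined rate: 1/6 + 1/17 = (17 + 6)/102 = 23/102 per day.
In 1 day they complete 1·23/102 = 23/102 of the job.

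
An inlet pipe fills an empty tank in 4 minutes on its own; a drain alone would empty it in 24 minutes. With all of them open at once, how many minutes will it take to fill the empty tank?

24/5 minutes

Net rate = 1/4 − 1/24 = (6 − 1)/24 = 5/24 per minute.
Filling time = 1 ÷ (5/24) = 24/5 minutes.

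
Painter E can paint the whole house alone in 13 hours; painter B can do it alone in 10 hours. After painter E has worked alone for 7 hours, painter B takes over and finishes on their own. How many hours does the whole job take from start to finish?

151/13 hours

In 7 hours painter E does 7/13 of the job, leaving 6/13.
Painter B works at 1/10 per hour, so finishing takes 6/13 ÷ 1/10 = 60/13 hours.
Total time = 7 + 60/13 = 151/13 hours.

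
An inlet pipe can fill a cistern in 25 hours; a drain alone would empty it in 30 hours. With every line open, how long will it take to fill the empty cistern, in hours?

Net rate = 1/25 − 1/30 = (6 − 5)/150 = 1/150 per hour.
Filling time = 1 ÷ (1/150) = 150 hours.

150 hours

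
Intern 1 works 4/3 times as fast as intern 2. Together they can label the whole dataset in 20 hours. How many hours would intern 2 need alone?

Let intern 2's rate be r; then intern 1's rate is (4/3)r, so together (4/3 + 1)r = (7/3)r = 1/20.
Thus r = 3/140 per hour.
Intern 2 alone: 140/3 hours; intern 1 alone: 35 hours.

140/3 hours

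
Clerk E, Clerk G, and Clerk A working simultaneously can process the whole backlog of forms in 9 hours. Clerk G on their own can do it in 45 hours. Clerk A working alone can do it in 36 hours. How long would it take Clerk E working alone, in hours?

Combined rate is 1/9 per hour.
Known contribution: 1/45 + 1/36 = (4 + 5)/180 = 9/180 = 1/20 per hour.
So Clerk E's rate is 1/9 − 1/20 = 11/180, meaning 180/11 hours alone.

180/11 hours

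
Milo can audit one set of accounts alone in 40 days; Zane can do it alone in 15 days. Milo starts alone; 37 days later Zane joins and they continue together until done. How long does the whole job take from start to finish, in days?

416/11 days

In 37 days Milo does 37/40 of the job, leaving 3/40.
Milo and Zane together work at 11/120 per day, so finishing takes 3/40 ÷ 11/120 = 9/11 days.
Total time = 37 + 9/11 = 416/11 days.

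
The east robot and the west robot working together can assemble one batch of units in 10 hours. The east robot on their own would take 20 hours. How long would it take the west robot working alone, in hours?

Combined rate is 1/10 per hour.
Known contribution: 1/20 per hour.
So the west robot's rate is 1/10 − 1/20 = 1/20, meaning 20 hours alone.

20 hours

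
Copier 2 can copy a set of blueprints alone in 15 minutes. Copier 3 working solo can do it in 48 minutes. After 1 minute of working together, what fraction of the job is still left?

73/80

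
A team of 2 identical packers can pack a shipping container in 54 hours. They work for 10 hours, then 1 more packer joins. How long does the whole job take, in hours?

One packer does 1/108 of the job per hour.
After 10 hours with 2 packers, 5/27 is done (22/27 left).
With 3 packers the rate is 3/108 = 1/36, so the rest takes 22/27 ÷ 1/36 = 88/3 hours.
Total = 10 + 88/3 = 118/3 hours.

118/3 hours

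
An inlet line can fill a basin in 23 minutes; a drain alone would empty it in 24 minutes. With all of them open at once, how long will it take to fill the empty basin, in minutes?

Net rate = 1/23 − 1/24 = (24 − 23)/552 = 1/552 per minute.
Filling time = 1 ÷ (1/552) = 552 minutes.

552 minutes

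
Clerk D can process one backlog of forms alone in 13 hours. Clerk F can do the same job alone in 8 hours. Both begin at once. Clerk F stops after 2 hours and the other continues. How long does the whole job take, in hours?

In the first 2 hours the combined rate is 21/104, so 21/52 of the job is done, leaving 31/52.
After clerk F leaves the rate is 1/13 per hour; the remaining 31/52 takes 31/4 hours.
Total = 2 + 31/4 = 39/4 hours.

39/4 hours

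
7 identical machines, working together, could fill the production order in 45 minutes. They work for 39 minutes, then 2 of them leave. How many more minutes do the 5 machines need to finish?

One machine does 1/315 of the job per minute.
After 39 minutes with 7 machines, 13/15 is done (2/15 left).
With 5 machines the rate is 5/315 = 1/63, so the rest takes 2/15 ÷ 1/63 = 42/5 minutes.

42/5 minutes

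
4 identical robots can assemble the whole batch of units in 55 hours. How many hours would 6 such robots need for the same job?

Total work is 4·55 = 220 robot-hours.
With 6 robots: 220/6 = 110/3 hours.

110/3 hours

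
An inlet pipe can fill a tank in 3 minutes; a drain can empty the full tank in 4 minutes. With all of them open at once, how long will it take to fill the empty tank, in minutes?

12 minutes

Net rate = 1/3 − 1/4 = (4 − 3)/12 = 1/12 per minute.
Filling time = 1 ÷ (1/12) = 12 minutes.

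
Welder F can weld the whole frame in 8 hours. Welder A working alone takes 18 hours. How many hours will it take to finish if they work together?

With two workers the combined time is the product over the sum: 8·18/(8+18) = 144/26 = 72/13 hours.

72/13 hours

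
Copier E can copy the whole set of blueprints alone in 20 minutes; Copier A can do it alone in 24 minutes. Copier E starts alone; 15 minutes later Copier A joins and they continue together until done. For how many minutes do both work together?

30/11 minutes

In 15 minutes Copier E does 15/20 = 3/4 of the job, leaving 1/4.
Copier E and Copier A together work at 11/120 per minute, so finishing takes 1/4 ÷ 11/120 = 30/11 minutes.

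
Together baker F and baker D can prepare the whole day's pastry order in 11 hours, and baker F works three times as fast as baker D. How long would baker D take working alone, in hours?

Let baker D's rate be r; then baker F's rate is 3r, so together (3 + 1)r = 4r = 1/11.
Thus r = 1/44 per hour.
Baker D alone: 44 hours; baker F alone: 44/3 hours.

44 hours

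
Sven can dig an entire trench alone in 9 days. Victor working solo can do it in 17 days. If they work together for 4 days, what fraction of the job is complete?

Combined rate: 1/9 + 1/17 = (17 + 9)/153 = 26/153 per day.
In 4 days they complete 4·26/153 = 104/153 of the job.

104/153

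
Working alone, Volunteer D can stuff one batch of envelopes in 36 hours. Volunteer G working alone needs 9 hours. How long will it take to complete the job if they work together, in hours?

36/5 hours

Combined rate: 1/36 + 1/9 = (1 + 4)/36 = 5/36 per hour.
Time = 1 ÷ (5/36) = 36/5 hours.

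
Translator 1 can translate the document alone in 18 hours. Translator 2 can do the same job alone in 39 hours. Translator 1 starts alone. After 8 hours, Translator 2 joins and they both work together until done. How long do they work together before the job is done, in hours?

In the first 8 hours Translator 1 alone does 8/18 = 4/9 of the job, leaving 5/9.
Once everyone is working, combined rate: 1/18 + 1/39 = (13 + 6)/234 = 19/234 per hour.
Remaining 5/9 at 19/234 per hour takes 130/19 hours.

130/19 hours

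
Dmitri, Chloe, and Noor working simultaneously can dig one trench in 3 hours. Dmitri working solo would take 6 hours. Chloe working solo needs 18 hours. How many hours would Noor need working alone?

9 hours

Combined rate is 1/3 per hour.
Known contribution: 1/6 + 1/18 = (3 + 1)/18 = 4/18 = 2/9 per hour.
So Noor's rate is 1/3 − 2/9 = 1/9, meaning 9 hours alone.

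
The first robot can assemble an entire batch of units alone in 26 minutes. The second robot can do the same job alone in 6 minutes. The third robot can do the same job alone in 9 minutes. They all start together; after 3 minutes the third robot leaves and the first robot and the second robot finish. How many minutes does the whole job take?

13/4 minutes

In the first 3 minutes the combined rate is 37/117, so 37/39 of the job is done, leaving 2/39.
After the third robot leaves the rate is 8/39 per minute; the remaining 2/39 takes 1/4 minutes.
Total = 3 + 1/4 = 13/4 minutes.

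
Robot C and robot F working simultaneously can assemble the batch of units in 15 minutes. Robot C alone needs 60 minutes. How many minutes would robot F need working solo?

20 minutes

Combined rate is 1/15 per minute.
Known contribution: 1/60 per minute.
So robot F's rate is 1/15 − 1/60 = 1/20, meaning 20 minutes alone.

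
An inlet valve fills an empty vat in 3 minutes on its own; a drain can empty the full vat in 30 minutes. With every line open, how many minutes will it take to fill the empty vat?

Net rate = 1/3 − 1/30 = (10 − 1)/30 = 9/30 = 3/10 per minute.
Filling time = 1 ÷ (3/10) = 10/3 minutes.

10/3 minutes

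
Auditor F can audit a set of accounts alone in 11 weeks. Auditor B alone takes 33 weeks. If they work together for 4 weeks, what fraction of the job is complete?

Combined rate: 1/11 + 1/33 = (3 + 1)/33 = 4/33 per week.
In 4 weeks they complete 4·4/33 = 16/33 of the job.

16/33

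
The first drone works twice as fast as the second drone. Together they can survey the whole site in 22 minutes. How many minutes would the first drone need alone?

Let the second drone's rate be r; then the first drone's rate is 2r, so together (2 + 1)r = 3r = 1/22.
Thus r = 1/66 per minute.
The second drone alone: 66 minutes; the first drone alone: 33 minutes.

33 minutes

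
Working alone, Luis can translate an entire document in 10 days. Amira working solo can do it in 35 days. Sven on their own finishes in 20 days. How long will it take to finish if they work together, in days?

Combined rate: 1/10 + 1/35 + 1/20 = (14 + 4 + 7)/140 = 25/140 = 5/28 per day.
Time = 1 ÷ (5/28) = 28/5 days.

28/5 days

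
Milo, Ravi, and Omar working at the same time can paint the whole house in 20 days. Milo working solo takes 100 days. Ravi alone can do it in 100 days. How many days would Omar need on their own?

Combined rate is 1/20 per day.
Known contribution: 1/100 + 1/100 = (1 + 1)/100 = 2/100 = 1/50 per day.
So Omar's rate is 1/20 − 1/50 = 3/100, meaning 100/3 days alone.

100/3 days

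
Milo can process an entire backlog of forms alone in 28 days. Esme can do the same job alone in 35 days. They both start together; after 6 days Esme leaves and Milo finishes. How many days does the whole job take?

In the first 6 days the combined rate is 9/140, so 27/70 of the job is done, leaving 43/70.
After Esme leaves the rate is 1/28 per day; the remaining 43/70 takes 86/5 days.
Total = 6 + 86/5 = 116/5 days.

116/5 days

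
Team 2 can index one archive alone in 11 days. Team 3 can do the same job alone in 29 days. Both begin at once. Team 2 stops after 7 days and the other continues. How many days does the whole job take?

116/11 days

In the first 7 days the combined rate is 40/319, so 280/319 of the job is done, leaving 39/319.
After Team 2 leaves the rate is 1/29 per day; the remaining 39/319 takes 39/11 days.
Total = 7 + 39/11 = 116/11 days.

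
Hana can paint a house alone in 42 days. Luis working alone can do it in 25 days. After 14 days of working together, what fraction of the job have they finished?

Combined rate: 1/42 + 1/25 = (25 + 42)/1050 = 67/1050 per day.
In 14 days they complete 14·67/1050 = 67/75 of the job.

67/75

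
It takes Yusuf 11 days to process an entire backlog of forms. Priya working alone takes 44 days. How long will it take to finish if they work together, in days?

With two workers the combined time is the product over the sum: 11·44/(11+44) = 484/55 = 44/5 days.

44/5 days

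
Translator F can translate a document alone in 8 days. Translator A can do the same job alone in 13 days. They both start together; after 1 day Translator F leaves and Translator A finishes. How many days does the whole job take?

In the first 1 day the combined rate is 21/104, so 21/104 of the job is done, leaving 83/104.
After Translator F leaves the rate is 1/13 per day; the remaining 83/104 takes 83/8 days.
Total = 1 + 83/8 = 91/8 days.

91/8 days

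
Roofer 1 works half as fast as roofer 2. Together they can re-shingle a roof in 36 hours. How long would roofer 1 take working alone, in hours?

108 hours

Let roofer 2's rate be r; then roofer 1's rate is (1/2)r, so together (1/2 + 1)r = (3/2)r = 1/36.
Thus r = 1/54 per hour.
Roofer 2 alone: 54 hours; roofer 1 alone: 108 hours.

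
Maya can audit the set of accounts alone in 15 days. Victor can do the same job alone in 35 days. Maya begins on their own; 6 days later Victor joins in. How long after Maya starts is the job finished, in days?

123/10 days

In the first 6 days Maya alone does 6/15 = 2/5 of the job, leaving 3/5.
Once everyone is working, combined rate: 1/15 + 1/35 = (7 + 3)/105 = 10/105 = 2/21 per day.
Remaining 3/5 at 2/21 per day takes 63/10 days.
Total from the start = 6 + 63/10 = 123/10 days.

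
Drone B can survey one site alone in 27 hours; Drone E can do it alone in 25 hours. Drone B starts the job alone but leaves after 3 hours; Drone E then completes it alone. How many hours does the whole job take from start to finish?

In 3 hours Drone B does 3/27 = 1/9 of the job, leaving 8/9.
Drone E works at 1/25 per hour, so finishing takes 8/9 ÷ 1/25 = 200/9 hours.
Total time = 3 + 200/9 = 227/9 hours.

227/9 hours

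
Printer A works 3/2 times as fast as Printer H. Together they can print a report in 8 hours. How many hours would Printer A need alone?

40/3 hours

Let Printer H's rate be r; then Printer A's rate is (3/2)r, so together (3/2 + 1)r = (5/2)r = 1/8.
Thus r = 1/20 per hour.
Printer H alone: 20 hours; Printer A alone: 40/3 hours.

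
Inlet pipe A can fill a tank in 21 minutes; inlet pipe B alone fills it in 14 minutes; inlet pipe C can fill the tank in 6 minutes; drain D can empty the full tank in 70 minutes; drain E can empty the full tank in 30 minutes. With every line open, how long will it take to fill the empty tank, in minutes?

21/5 minutes

Net rate = 1/21 + 1/14 + 1/6 − 1/70 − 1/30 = (10 + 15 + 35 − 3 − 7)/210 = 50/210 = 5/21 per minute.
Filling time = 1 ÷ (5/21) = 21/5 minutes.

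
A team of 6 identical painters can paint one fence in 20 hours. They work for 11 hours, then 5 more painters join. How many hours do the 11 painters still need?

One painter does 1/120 of the job per hour.
After 11 hours with 6 painters, 11/20 is done (9/20 left).
With 11 painters the rate is 11/120, so the rest takes 9/20 ÷ 11/120 = 54/11 hours.

54/11 hours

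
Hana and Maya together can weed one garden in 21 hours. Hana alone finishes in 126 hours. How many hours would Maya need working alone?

126/5 hours

Combined rate is 1/21 per hour.
Known contribution: 1/126 per hour.
So Maya's rate is 1/21 − 1/126 = 5/126, meaning 126/5 hours alone.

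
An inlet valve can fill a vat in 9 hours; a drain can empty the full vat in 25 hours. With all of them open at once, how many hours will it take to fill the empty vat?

225/16 hours

Net rate = 1/9 − 1/25 = (25 − 9)/225 = 16/225 per hour.
Filling time = 1 ÷ (16/225) = 225/16 hours.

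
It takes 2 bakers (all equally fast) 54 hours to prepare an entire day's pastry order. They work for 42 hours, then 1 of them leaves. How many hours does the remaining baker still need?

One baker does 1/108 of the job per hour.
After 42 hours with 2 bakers, 7/9 is done (2/9 left).
With 1 baker the rate is 1/108, so the rest takes 2/9 ÷ 1/108 = 24 hours.

24 hours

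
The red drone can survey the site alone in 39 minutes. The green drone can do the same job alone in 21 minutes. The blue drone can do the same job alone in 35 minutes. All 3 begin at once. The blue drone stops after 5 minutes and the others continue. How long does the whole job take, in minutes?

117/10 minutes

In the first 5 minutes the combined rate is 139/1365, so 139/273 of the job is done, leaving 134/273.
After the blue drone leaves the rate is 20/273 per minute; the remaining 134/273 takes 67/10 minutes.
Total = 5 + 67/10 = 117/10 minutes.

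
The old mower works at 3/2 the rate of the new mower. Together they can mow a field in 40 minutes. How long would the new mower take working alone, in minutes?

100 minutes

Let the new mower's rate be r; then the old mower's rate is (3/2)r, so together (3/2 + 1)r = (5/2)r = 1/40.
Thus r = 1/100 per minute.
The new mower alone: 100 minutes; the old mower alone: 200/3 minutes.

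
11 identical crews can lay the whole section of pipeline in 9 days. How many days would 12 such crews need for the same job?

Total work is 11·9 = 99 crew-days.
With 12 crews: 99/12 = 33/4 days.

33/4 days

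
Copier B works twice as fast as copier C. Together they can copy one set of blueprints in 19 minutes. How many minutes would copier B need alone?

57/2 minutes

Let copier C's rate be r; then copier B's rate is 2r, so together (2 + 1)r = 3r = 1/19.
Thus r = 1/57 per minute.
Copier C alone: 57 minutes; copier B alone: 57/2 minutes.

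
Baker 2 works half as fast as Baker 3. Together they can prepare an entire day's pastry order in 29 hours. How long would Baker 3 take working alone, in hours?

Let Baker 3's rate be r; then Baker 2's rate is (1/2)r, so together (1/2 + 1)r = (3/2)r = 1/29.
Thus r = 2/87 per hour.
Baker 3 alone: 87/2 hours; Baker 2 alone: 87 hours.

87/2 hours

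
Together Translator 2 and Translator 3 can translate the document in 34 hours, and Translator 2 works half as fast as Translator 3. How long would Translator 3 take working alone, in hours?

51 hours

Let Translator 3's rate be r; then Translator 2's rate is (1/2)r, so together (1/2 + 1)r = (3/2)r = 1/34.
Thus r = 1/51 per hour.
Translator 3 alone: 51 hours; Translator 2 alone: 102 hours.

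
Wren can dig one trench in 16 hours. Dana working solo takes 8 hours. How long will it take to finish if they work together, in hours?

Combined rate: 1/16 + 1/8 = (1 + 2)/16 = 3/16 per hour.
Time = 1 ÷ (3/16) = 16/3 hours.

16/3 hours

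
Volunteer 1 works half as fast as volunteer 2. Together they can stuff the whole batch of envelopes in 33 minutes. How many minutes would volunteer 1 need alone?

99 minutes

Let volunteer 2's rate be r; then volunteer 1's rate is (1/2)r, so together (1/2 + 1)r = (3/2)r = 1/33.
Thus r = 2/99 per minute.
Volunteer 2 alone: 99/2 minutes; volunteer 1 alone: 99 minutes.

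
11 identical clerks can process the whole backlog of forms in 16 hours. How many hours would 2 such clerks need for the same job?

88 hours

Total work is 11·16 = 176 clerk-hours.
With 2 clerks: 176/2 = 88 hours.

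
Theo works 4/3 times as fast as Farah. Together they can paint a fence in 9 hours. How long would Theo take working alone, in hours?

Let Farah's rate be r; then Theo's rate is (4/3)r, so together (4/3 + 1)r = (7/3)r = 1/9.
Thus r = 1/21 per hour.
Farah alone: 21 hours; Theo alone: 63/4 hours.

63/4 hours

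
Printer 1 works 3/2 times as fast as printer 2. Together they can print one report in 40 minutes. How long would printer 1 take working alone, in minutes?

200/3 minutes

Let printer 2's rate be r; then printer 1's rate is (3/2)r, so together (3/2 + 1)r = (5/2)r = 1/40.
Thus r = 1/100 per minute.
Printer 2 alone: 100 minutes; printer 1 alone: 200/3 minutes.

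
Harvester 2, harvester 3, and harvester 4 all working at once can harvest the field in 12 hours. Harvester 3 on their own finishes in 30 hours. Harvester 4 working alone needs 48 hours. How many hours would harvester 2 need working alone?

240/7 hours

Combined rate is 1/12 per hour.
Known contribution: 1/30 + 1/48 = (8 + 5)/240 = 13/240 per hour.
So harvester 2's rate is 1/12 − 13/240 = 7/240, meaning 240/7 hours alone.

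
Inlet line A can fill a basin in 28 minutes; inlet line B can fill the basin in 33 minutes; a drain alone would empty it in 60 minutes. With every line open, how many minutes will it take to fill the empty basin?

385/19 minutes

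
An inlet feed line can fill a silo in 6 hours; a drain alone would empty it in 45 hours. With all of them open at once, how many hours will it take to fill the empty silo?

Net rate = 1/6 − 1/45 = (15 − 2)/90 = 13/90 per hour.
Filling time = 1 ÷ (13/90) = 90/13 hours.

90/13 hours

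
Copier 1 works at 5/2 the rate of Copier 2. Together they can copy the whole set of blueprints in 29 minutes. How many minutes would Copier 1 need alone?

Let Copier 2's rate be r; then Copier 1's rate is (5/2)r, so together (5/2 + 1)r = (7/2)r = 1/29.
Thus r = 2/203 per minute.
Copier 2 alone: 203/2 minutes; Copier 1 alone: 203/5 minutes.

203/5 minutes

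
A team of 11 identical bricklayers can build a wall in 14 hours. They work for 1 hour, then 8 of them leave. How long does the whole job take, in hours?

One bricklayer does 1/154 of the job per hour.
After 1 hour with 11 bricklayers, 1/14 is done (13/14 left).
With 3 bricklayers the rate is 3/154, so the rest takes 13/14 ÷ 3/154 = 143/3 hours.
Total = 1 + 143/3 = 146/3 hours.

146/3 hours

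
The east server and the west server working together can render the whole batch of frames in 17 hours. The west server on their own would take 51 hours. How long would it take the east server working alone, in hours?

51/2 hours

Combined rate is 1/17 per hour.
Known contribution: 1/51 per hour.
So the east server's rate is 1/17 − 1/51 = 2/51, meaning 51/2 hours alone.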